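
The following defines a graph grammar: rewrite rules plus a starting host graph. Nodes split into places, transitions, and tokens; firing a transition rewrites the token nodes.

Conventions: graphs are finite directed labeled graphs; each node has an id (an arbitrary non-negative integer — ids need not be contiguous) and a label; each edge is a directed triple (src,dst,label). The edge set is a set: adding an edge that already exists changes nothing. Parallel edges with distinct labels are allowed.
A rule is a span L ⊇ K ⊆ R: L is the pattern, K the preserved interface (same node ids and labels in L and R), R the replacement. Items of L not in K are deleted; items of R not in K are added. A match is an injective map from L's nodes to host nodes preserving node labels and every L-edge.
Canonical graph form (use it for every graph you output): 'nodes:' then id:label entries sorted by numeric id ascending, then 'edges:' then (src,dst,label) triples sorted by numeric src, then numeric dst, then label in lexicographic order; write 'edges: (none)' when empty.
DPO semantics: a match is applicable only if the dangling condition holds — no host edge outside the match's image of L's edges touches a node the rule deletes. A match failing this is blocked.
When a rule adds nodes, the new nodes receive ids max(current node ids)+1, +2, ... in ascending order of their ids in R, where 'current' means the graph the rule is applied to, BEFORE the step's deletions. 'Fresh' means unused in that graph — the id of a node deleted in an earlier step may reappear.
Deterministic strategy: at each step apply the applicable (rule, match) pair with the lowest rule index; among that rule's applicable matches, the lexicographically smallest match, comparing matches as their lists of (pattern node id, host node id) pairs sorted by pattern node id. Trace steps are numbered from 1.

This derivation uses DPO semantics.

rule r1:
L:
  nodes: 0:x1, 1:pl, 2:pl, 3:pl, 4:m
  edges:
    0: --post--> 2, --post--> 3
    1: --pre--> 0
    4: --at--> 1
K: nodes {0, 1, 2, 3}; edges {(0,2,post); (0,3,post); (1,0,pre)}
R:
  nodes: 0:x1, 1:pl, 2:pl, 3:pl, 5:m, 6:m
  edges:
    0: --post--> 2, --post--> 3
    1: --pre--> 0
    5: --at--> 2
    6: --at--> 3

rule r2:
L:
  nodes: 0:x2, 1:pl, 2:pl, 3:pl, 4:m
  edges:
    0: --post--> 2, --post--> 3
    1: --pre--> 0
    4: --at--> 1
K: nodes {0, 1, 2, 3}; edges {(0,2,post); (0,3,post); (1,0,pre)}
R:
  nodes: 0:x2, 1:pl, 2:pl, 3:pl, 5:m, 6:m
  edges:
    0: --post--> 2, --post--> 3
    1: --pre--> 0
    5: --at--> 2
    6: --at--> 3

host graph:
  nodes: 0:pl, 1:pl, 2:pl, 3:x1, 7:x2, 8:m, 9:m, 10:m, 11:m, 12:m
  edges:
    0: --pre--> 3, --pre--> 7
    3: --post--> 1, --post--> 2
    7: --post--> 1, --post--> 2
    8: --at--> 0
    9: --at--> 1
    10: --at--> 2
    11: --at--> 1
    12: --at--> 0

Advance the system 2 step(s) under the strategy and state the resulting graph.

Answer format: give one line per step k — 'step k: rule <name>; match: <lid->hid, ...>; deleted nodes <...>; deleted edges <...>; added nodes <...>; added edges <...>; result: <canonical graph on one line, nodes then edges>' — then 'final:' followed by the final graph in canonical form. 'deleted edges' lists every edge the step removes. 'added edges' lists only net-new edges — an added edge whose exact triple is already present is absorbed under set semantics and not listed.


step 1: rule r1; match: 0->3, 1->0, 2->1, 3->2, 4->8; deleted nodes 8; deleted edges (8,0,at); added nodes 13, 14; added edges (13,1,at); (14,2,at); result: nodes: 0:pl, 1:pl, 2:pl, 3:x1, 7:x2, 9:m, 10:m, 11:m, 12:m, 13:m, 14:m edges: (0,3,pre); (0,7,pre); (3,1,post); (3,2,post); (7,1,post); (7,2,post); (9,1,at); (10,2,at); (11,1,at); (12,0,at); (13,1,at); (14,2,at)
step 2: rule r1; match: 0->3, 1->0, 2->1, 3->2, 4->12; deleted nodes 12; deleted edges (12,0,at); added nodes 15, 16; added edges (15,1,at); (16,2,at); result: nodes: 0:pl, 1:pl, 2:pl, 3:x1, 7:x2, 9:m, 10:m, 11:m, 13:m, 14:m, 15:m, 16:m edges: (0,3,pre); (0,7,pre); (3,1,post); (3,2,post); (7,1,post); (7,2,post); (9,1,at); (10,2,at); (11,1,at); (13,1,at); (14,2,at); (15,1,at); (16,2,at)
final:
nodes: 0:pl, 1:pl, 2:pl, 3:x1, 7:x2, 9:m, 10:m, 11:m, 13:m, 14:m, 15:m, 16:m
edges: (0,3,pre); (0,7,pre); (3,1,post); (3,2,post); (7,1,post); (7,2,post); (9,1,at); (10,2,at); (11,1,at); (13,1,at); (14,2,at); (15,1,at); (16,2,at)


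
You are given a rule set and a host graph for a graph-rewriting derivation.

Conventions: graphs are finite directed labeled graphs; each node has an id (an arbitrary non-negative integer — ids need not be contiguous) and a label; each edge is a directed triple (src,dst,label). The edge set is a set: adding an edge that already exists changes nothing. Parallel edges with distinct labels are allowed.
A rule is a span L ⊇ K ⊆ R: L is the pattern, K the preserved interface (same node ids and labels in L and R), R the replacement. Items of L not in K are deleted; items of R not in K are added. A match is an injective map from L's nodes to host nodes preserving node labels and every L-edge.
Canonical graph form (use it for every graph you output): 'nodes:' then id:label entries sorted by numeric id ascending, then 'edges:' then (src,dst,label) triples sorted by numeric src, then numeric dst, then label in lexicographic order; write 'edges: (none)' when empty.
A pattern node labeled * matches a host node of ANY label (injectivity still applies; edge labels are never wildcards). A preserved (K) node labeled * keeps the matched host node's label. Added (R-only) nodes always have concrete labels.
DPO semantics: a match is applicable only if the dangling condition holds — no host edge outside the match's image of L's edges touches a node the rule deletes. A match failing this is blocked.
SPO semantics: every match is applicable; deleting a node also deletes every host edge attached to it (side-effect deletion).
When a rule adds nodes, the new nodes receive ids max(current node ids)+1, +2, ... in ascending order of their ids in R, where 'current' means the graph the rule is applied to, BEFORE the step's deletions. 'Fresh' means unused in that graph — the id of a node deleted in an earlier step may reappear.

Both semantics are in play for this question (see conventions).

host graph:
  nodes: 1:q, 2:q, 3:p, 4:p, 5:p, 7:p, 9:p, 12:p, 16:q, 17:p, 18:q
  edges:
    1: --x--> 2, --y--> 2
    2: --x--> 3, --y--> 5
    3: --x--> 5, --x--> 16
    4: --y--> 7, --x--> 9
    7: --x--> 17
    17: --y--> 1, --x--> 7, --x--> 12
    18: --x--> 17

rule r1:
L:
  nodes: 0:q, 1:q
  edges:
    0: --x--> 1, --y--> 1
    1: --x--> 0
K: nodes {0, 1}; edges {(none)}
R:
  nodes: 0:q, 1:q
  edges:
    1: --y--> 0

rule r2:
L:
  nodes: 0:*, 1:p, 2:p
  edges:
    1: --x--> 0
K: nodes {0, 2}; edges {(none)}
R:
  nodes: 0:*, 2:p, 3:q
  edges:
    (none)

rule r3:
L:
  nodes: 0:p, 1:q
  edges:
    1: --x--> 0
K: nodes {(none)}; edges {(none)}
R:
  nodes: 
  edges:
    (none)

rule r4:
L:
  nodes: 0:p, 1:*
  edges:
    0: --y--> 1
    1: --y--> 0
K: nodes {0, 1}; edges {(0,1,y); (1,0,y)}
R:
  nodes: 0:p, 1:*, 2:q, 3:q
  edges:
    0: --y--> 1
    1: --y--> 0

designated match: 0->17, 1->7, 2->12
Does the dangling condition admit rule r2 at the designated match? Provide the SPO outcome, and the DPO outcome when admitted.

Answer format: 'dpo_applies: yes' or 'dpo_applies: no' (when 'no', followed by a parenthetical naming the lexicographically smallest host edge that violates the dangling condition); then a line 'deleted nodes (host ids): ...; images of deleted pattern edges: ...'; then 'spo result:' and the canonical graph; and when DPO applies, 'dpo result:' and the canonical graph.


dpo_applies: no
(the rule deletes node 7, which keeps host edge (4,7,y) outside the match image — the dangling condition fails, DPO blocks; SPO proceeds and side-deletes such edges)
deleted nodes (host ids): 7; images of deleted pattern edges: (7,17,x)
spo result:
nodes: 1:q, 2:q, 3:p, 4:p, 5:p, 9:p, 12:p, 16:q, 17:p, 18:q, 19:q
edges: (1,2,x); (1,2,y); (2,3,x); (2,5,y); (3,5,x); (3,16,x); (4,9,x); (17,1,y); (17,12,x); (18,17,x)


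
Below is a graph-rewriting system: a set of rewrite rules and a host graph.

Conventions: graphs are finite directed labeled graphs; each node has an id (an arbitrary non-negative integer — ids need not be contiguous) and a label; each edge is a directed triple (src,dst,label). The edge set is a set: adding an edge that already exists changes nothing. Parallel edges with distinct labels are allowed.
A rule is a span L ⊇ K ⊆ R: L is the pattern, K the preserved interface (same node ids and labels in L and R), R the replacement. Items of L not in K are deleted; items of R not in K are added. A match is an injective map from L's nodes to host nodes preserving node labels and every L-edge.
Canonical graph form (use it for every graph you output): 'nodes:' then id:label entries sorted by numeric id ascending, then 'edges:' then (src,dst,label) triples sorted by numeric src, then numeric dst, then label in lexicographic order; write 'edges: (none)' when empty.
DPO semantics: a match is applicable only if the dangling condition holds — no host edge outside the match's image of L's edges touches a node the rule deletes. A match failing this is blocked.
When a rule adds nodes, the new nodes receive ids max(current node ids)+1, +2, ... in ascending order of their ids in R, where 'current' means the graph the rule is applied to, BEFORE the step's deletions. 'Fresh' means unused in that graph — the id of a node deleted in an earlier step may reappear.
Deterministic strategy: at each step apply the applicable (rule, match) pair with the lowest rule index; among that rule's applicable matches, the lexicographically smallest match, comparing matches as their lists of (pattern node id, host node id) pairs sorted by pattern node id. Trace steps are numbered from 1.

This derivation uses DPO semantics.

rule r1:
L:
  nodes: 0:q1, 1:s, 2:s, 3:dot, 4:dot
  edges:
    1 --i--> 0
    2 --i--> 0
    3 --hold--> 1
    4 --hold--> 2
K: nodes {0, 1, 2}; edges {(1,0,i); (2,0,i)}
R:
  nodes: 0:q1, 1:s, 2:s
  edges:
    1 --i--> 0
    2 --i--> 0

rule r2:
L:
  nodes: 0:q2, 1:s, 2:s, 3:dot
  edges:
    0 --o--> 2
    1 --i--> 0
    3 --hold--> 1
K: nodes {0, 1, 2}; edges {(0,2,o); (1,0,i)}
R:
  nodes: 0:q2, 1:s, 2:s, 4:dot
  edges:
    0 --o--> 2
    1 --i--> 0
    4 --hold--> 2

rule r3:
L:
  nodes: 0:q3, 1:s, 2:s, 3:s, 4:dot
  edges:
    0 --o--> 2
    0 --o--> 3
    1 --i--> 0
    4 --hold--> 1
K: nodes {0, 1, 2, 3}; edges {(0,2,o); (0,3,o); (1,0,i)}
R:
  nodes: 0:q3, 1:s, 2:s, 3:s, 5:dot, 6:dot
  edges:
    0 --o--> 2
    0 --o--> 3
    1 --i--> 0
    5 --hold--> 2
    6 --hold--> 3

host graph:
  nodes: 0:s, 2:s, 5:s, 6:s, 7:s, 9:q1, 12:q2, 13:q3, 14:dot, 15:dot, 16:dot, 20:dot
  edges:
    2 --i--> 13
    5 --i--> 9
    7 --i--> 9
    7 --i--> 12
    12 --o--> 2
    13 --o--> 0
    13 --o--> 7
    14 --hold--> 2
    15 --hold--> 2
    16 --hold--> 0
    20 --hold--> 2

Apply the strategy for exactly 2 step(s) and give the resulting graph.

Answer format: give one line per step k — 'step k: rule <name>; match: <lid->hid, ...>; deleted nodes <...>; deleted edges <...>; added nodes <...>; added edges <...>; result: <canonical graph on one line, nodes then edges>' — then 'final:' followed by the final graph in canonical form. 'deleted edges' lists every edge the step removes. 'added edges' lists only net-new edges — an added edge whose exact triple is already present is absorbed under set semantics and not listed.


step 1: rule r3; match: 0->13, 1->2, 2->0, 3->7, 4->14; deleted nodes 14; deleted edges (14,2,hold); added nodes 21, 22; added edges (21,0,hold); (22,7,hold); result: nodes: 0:s, 2:s, 5:s, 6:s, 7:s, 9:q1, 12:q2, 13:q3, 15:dot, 16:dot, 20:dot, 21:dot, 22:dot edges: (2,13,i); (5,9,i); (7,9,i); (7,12,i); (12,2,o); (13,0,o); (13,7,o); (15,2,hold); (16,0,hold); (20,2,hold); (21,0,hold); (22,7,hold)
step 2: rule r2; match: 0->12, 1->7, 2->2, 3->22; deleted nodes 22; deleted edges (22,7,hold); added nodes 23; added edges (23,2,hold); result: nodes: 0:s, 2:s, 5:s, 6:s, 7:s, 9:q1, 12:q2, 13:q3, 15:dot, 16:dot, 20:dot, 21:dot, 23:dot edges: (2,13,i); (5,9,i); (7,9,i); (7,12,i); (12,2,o); (13,0,o); (13,7,o); (15,2,hold); (16,0,hold); (20,2,hold); (21,0,hold); (23,2,hold)
final:
nodes: 0:s, 2:s, 5:s, 6:s, 7:s, 9:q1, 12:q2, 13:q3, 15:dot, 16:dot, 20:dot, 21:dot, 23:dot
edges: (2,13,i); (5,9,i); (7,9,i); (7,12,i); (12,2,o); (13,0,o); (13,7,o); (15,2,hold); (16,0,hold); (20,2,hold); (21,0,hold); (23,2,hold)


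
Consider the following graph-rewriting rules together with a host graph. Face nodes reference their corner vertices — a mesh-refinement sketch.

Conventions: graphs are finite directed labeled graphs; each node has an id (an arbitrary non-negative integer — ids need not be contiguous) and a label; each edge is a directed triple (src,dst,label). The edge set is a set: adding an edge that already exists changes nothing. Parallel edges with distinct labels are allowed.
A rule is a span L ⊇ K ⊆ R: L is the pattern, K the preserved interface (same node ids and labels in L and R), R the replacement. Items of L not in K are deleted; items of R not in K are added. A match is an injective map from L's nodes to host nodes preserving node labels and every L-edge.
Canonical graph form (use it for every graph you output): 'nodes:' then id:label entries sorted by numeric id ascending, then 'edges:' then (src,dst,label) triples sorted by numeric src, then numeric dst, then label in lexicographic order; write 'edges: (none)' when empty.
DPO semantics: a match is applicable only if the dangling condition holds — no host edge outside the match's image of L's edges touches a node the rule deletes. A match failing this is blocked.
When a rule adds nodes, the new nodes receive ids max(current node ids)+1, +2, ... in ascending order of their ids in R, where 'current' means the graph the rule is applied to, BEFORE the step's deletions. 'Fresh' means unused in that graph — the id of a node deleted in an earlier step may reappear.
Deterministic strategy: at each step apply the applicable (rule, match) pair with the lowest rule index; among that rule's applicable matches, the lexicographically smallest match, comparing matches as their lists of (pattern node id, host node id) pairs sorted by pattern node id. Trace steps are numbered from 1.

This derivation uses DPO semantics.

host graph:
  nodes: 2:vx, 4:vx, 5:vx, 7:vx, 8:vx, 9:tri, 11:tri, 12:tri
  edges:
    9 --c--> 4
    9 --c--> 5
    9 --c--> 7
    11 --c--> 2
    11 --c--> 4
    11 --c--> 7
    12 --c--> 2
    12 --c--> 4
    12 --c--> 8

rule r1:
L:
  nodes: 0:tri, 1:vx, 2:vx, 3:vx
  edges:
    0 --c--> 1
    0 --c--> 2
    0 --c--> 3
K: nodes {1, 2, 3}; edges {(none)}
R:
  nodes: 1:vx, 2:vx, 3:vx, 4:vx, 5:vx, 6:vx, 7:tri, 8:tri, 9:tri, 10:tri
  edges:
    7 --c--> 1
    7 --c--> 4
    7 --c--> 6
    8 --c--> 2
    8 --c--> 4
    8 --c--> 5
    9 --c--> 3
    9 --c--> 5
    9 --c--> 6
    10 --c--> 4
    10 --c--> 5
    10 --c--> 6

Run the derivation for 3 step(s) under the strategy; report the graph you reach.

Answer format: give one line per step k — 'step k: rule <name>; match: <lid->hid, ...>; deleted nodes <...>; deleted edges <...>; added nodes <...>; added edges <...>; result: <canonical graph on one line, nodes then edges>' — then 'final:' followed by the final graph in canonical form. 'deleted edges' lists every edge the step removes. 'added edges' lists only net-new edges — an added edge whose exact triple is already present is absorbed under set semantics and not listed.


step 1: rule r1; match: 0->9, 1->4, 2->5, 3->7; deleted nodes 9; deleted edges (9,4,c); (9,5,c); (9,7,c); added nodes 13, 14, 15, 16, 17, 18, 19; added edges (16,4,c); (16,13,c); (16,15,c); (17,5,c); (17,13,c); (17,14,c); (18,7,c); (18,14,c); (18,15,c); (19,13,c); (19,14,c); (19,15,c); result: nodes: 2:vx, 4:vx, 5:vx, 7:vx, 8:vx, 11:tri, 12:tri, 13:vx, 14:vx, 15:vx, 16:tri, 17:tri, 18:tri, 19:tri edges: (11,2,c); (11,4,c); (11,7,c); (12,2,c); (12,4,c); (12,8,c); (16,4,c); (16,13,c); (16,15,c); (17,5,c); (17,13,c); (17,14,c); (18,7,c); (18,14,c); (18,15,c); (19,13,c); (19,14,c); (19,15,c)
step 2: rule r1; match: 0->11, 1->2, 2->4, 3->7; deleted nodes 11; deleted edges (11,2,c); (11,4,c); (11,7,c); added nodes 20, 21, 22, 23, 24, 25, 26; added edges (23,2,c); (23,20,c); (23,22,c); (24,4,c); (24,20,c); (24,21,c); (25,7,c); (25,21,c); (25,22,c); (26,20,c); (26,21,c); (26,22,c); result: nodes: 2:vx, 4:vx, 5:vx, 7:vx, 8:vx, 12:tri, 13:vx, 14:vx, 15:vx, 16:tri, 17:tri, 18:tri, 19:tri, 20:vx, 21:vx, 22:vx, 23:tri, 24:tri, 25:tri, 26:tri edges: (12,2,c); (12,4,c); (12,8,c); (16,4,c); (16,13,c); (16,15,c); (17,5,c); (17,13,c); (17,14,c); (18,7,c); (18,14,c); (18,15,c); (19,13,c); (19,14,c); (19,15,c); (23,2,c); (23,20,c); (23,22,c); (24,4,c); (24,20,c); (24,21,c); (25,7,c); (25,21,c); (25,22,c); (26,20,c); (26,21,c); (26,22,c)
step 3: rule r1; match: 0->12, 1->2, 2->4, 3->8; deleted nodes 12; deleted edges (12,2,c); (12,4,c); (12,8,c); added nodes 27, 28, 29, 30, 31, 32, 33; added edges (30,2,c); (30,27,c); (30,29,c); (31,4,c); (31,27,c); (31,28,c); (32,8,c); (32,28,c); (32,29,c); (33,27,c); (33,28,c); (33,29,c); result: nodes: 2:vx, 4:vx, 5:vx, 7:vx, 8:vx, 13:vx, 14:vx, 15:vx, 16:tri, 17:tri, 18:tri, 19:tri, 20:vx, 21:vx, 22:vx, 23:tri, 24:tri, 25:tri, 26:tri, 27:vx, 28:vx, 29:vx, 30:tri, 31:tri, 32:tri, 33:tri edges: (16,4,c); (16,13,c); (16,15,c); (17,5,c); (17,13,c); (17,14,c); (18,7,c); (18,14,c); (18,15,c); (19,13,c); (19,14,c); (19,15,c); (23,2,c); (23,20,c); (23,22,c); (24,4,c); (24,20,c); (24,21,c); (25,7,c); (25,21,c); (25,22,c); (26,20,c); (26,21,c); (26,22,c); (30,2,c); (30,27,c); (30,29,c); (31,4,c); (31,27,c); (31,28,c); (32,8,c); (32,28,c); (32,29,c); (33,27,c); (33,28,c); (33,29,c)
final:
nodes: 2:vx, 4:vx, 5:vx, 7:vx, 8:vx, 13:vx, 14:vx, 15:vx, 16:tri, 17:tri, 18:tri, 19:tri, 20:vx, 21:vx, 22:vx, 23:tri, 24:tri, 25:tri, 26:tri, 27:vx, 28:vx, 29:vx, 30:tri, 31:tri, 32:tri, 33:tri
edges: (16,4,c); (16,13,c); (16,15,c); (17,5,c); (17,13,c); (17,14,c); (18,7,c); (18,14,c); (18,15,c); (19,13,c); (19,14,c); (19,15,c); (23,2,c); (23,20,c); (23,22,c); (24,4,c); (24,20,c); (24,21,c); (25,7,c); (25,21,c); (25,22,c); (26,20,c); (26,21,c); (26,22,c); (30,2,c); (30,27,c); (30,29,c); (31,4,c); (31,27,c); (31,28,c); (32,8,c); (32,28,c); (32,29,c); (33,27,c); (33,28,c); (33,29,c)


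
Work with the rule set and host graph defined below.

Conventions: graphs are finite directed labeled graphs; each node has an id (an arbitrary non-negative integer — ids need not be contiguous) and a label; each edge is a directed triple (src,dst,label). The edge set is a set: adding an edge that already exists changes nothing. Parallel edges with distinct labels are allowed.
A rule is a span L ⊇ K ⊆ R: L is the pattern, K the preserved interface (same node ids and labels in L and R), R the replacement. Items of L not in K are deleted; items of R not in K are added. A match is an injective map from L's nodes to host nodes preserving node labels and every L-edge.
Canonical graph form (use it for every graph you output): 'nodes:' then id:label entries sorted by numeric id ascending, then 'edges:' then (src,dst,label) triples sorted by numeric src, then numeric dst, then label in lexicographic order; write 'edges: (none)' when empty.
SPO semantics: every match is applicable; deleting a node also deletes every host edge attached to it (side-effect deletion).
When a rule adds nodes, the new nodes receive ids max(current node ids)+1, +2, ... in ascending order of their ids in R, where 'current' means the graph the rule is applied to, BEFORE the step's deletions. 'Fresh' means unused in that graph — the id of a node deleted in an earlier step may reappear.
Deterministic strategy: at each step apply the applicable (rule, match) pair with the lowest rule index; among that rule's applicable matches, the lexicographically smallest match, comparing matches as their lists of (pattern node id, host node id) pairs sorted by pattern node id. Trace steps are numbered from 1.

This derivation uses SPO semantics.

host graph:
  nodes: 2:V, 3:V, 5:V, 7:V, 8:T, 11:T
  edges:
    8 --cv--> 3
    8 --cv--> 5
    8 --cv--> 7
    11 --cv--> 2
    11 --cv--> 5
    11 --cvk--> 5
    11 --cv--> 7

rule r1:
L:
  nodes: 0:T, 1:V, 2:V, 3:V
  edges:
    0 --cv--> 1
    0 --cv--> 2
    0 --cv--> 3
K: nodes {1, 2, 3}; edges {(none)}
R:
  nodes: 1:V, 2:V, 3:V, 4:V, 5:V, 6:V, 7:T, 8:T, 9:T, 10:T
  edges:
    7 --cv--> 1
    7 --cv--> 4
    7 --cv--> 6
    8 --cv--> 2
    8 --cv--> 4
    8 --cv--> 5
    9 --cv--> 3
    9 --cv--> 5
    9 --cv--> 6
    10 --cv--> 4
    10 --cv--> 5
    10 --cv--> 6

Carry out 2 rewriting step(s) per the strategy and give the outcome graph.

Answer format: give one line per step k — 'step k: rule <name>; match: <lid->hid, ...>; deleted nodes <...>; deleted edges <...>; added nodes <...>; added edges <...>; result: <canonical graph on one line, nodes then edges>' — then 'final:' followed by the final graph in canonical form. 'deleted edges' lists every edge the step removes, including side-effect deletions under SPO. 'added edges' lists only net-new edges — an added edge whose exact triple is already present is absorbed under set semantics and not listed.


step 1: rule r1; match: 0->8, 1->3, 2->5, 3->7; deleted nodes 8; deleted edges (8,3,cv); (8,5,cv); (8,7,cv); added nodes 12, 13, 14, 15, 16, 17, 18; added edges (15,3,cv); (15,12,cv); (15,14,cv); (16,5,cv); (16,12,cv); (16,13,cv); (17,7,cv); (17,13,cv); (17,14,cv); (18,12,cv); (18,13,cv); (18,14,cv); result: nodes: 2:V, 3:V, 5:V, 7:V, 11:T, 12:V, 13:V, 14:V, 15:T, 16:T, 17:T, 18:T edges: (11,2,cv); (11,5,cv); (11,5,cvk); (11,7,cv); (15,3,cv); (15,12,cv); (15,14,cv); (16,5,cv); (16,12,cv); (16,13,cv); (17,7,cv); (17,13,cv); (17,14,cv); (18,12,cv); (18,13,cv); (18,14,cv)
step 2: rule r1; match: 0->11, 1->2, 2->5, 3->7; deleted nodes 11; deleted edges (11,2,cv); (11,5,cv); (11,5,cvk); (11,7,cv); added nodes 19, 20, 21, 22, 23, 24, 25; added edges (22,2,cv); (22,19,cv); (22,21,cv); (23,5,cv); (23,19,cv); (23,20,cv); (24,7,cv); (24,20,cv); (24,21,cv); (25,19,cv); (25,20,cv); (25,21,cv); result: nodes: 2:V, 3:V, 5:V, 7:V, 12:V, 13:V, 14:V, 15:T, 16:T, 17:T, 18:T, 19:V, 20:V, 21:V, 22:T, 23:T, 24:T, 25:T edges: (15,3,cv); (15,12,cv); (15,14,cv); (16,5,cv); (16,12,cv); (16,13,cv); (17,7,cv); (17,13,cv); (17,14,cv); (18,12,cv); (18,13,cv); (18,14,cv); (22,2,cv); (22,19,cv); (22,21,cv); (23,5,cv); (23,19,cv); (23,20,cv); (24,7,cv); (24,20,cv); (24,21,cv); (25,19,cv); (25,20,cv); (25,21,cv)
final:
nodes: 2:V, 3:V, 5:V, 7:V, 12:V, 13:V, 14:V, 15:T, 16:T, 17:T, 18:T, 19:V, 20:V, 21:V, 22:T, 23:T, 24:T, 25:T
edges: (15,3,cv); (15,12,cv); (15,14,cv); (16,5,cv); (16,12,cv); (16,13,cv); (17,7,cv); (17,13,cv); (17,14,cv); (18,12,cv); (18,13,cv); (18,14,cv); (22,2,cv); (22,19,cv); (22,21,cv); (23,5,cv); (23,19,cv); (23,20,cv); (24,7,cv); (24,20,cv); (24,21,cv); (25,19,cv); (25,20,cv); (25,21,cv)


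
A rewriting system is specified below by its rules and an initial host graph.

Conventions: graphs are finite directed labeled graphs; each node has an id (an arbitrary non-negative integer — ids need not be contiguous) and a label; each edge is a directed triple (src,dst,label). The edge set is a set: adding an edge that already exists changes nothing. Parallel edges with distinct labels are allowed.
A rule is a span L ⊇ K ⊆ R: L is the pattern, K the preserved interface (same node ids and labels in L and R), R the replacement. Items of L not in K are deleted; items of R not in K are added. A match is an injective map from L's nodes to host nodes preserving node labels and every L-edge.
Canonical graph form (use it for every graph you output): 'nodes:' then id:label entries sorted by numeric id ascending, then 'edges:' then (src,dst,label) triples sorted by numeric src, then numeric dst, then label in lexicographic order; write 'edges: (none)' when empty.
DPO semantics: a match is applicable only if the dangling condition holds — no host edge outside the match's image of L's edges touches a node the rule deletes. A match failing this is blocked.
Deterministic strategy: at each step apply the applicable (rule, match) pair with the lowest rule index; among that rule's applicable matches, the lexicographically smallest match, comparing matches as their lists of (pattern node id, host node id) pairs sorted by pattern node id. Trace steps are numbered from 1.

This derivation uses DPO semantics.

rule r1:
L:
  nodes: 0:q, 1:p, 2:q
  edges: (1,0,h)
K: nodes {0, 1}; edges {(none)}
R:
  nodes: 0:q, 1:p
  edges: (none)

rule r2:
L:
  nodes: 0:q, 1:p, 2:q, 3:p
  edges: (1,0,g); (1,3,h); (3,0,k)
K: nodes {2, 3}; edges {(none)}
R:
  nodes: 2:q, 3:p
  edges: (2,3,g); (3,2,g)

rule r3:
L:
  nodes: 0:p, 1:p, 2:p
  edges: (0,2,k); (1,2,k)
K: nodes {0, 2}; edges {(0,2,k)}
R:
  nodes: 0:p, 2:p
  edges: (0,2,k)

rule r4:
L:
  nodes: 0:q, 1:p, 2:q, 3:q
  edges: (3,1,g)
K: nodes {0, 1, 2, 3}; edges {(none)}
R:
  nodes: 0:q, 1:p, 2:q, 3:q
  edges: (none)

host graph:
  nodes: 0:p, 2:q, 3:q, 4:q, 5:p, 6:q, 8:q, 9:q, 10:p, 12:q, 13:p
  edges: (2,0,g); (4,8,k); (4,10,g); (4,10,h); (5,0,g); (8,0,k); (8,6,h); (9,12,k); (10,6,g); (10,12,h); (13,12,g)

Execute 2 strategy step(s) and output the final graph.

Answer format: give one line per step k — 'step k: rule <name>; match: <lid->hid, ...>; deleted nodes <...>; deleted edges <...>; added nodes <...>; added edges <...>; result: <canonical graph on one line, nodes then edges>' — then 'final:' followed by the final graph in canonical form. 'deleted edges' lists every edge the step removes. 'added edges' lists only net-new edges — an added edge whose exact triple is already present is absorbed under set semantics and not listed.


step 1: rule r1; match: 0->12, 1->10, 2->3; deleted nodes 3; deleted edges (10,12,h); added nodes (none); added edges (none); result: nodes: 0:p, 2:q, 4:q, 5:p, 6:q, 8:q, 9:q, 10:p, 12:q, 13:p edges: (2,0,g); (4,8,k); (4,10,g); (4,10,h); (5,0,g); (8,0,k); (8,6,h); (9,12,k); (10,6,g); (13,12,g)
step 2: rule r4; match: 0->2, 1->10, 2->6, 3->4; deleted nodes (none); deleted edges (4,10,g); added nodes (none); added edges (none); result: nodes: 0:p, 2:q, 4:q, 5:p, 6:q, 8:q, 9:q, 10:p, 12:q, 13:p edges: (2,0,g); (4,8,k); (4,10,h); (5,0,g); (8,0,k); (8,6,h); (9,12,k); (10,6,g); (13,12,g)
final:
nodes: 0:p, 2:q, 4:q, 5:p, 6:q, 8:q, 9:q, 10:p, 12:q, 13:p
edges: (2,0,g); (4,8,k); (4,10,h); (5,0,g); (8,0,k); (8,6,h); (9,12,k); (10,6,g); (13,12,g)


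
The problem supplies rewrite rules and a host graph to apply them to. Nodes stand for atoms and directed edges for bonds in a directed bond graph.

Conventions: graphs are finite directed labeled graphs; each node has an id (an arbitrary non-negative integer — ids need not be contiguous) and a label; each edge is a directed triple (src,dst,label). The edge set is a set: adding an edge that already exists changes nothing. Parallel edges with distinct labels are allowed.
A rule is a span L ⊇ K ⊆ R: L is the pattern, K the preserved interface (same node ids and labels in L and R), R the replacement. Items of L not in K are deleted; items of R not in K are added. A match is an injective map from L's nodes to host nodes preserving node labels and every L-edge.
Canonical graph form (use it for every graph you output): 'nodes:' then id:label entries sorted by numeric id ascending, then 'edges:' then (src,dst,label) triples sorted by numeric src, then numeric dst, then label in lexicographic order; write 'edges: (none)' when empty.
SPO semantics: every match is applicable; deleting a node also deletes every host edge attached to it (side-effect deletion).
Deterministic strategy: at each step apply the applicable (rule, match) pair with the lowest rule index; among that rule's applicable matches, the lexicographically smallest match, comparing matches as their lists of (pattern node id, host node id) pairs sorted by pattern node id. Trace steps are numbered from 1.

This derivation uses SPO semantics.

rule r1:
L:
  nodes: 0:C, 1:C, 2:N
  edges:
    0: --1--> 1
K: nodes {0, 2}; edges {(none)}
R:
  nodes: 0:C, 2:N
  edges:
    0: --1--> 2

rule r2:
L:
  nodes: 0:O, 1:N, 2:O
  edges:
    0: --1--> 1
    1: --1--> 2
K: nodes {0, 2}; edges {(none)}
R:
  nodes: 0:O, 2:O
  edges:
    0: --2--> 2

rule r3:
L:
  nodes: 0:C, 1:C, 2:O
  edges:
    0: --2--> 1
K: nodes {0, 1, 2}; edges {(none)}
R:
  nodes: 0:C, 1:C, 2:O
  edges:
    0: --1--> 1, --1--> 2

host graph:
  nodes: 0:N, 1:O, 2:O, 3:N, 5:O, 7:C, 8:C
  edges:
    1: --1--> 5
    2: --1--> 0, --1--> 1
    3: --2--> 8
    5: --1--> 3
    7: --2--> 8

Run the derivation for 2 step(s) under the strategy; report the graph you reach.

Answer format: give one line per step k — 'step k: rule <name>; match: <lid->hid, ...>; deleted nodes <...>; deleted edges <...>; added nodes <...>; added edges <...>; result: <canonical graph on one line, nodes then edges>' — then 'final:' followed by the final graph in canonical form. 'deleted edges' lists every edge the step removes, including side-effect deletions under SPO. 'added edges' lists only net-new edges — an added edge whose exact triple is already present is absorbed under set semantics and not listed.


step 1: rule r3; match: 0->7, 1->8, 2->1; deleted nodes (none); deleted edges (7,8,2); added nodes (none); added edges (7,1,1); (7,8,1); result: nodes: 0:N, 1:O, 2:O, 3:N, 5:O, 7:C, 8:C edges: (1,5,1); (2,0,1); (2,1,1); (3,8,2); (5,3,1); (7,1,1); (7,8,1)
step 2: rule r1; match: 0->7, 1->8, 2->0; deleted nodes 8; deleted edges (3,8,2); (7,8,1); added nodes (none); added edges (7,0,1); result: nodes: 0:N, 1:O, 2:O, 3:N, 5:O, 7:C edges: (1,5,1); (2,0,1); (2,1,1); (5,3,1); (7,0,1); (7,1,1)
final:
nodes: 0:N, 1:O, 2:O, 3:N, 5:O, 7:C
edges: (1,5,1); (2,0,1); (2,1,1); (5,3,1); (7,0,1); (7,1,1)


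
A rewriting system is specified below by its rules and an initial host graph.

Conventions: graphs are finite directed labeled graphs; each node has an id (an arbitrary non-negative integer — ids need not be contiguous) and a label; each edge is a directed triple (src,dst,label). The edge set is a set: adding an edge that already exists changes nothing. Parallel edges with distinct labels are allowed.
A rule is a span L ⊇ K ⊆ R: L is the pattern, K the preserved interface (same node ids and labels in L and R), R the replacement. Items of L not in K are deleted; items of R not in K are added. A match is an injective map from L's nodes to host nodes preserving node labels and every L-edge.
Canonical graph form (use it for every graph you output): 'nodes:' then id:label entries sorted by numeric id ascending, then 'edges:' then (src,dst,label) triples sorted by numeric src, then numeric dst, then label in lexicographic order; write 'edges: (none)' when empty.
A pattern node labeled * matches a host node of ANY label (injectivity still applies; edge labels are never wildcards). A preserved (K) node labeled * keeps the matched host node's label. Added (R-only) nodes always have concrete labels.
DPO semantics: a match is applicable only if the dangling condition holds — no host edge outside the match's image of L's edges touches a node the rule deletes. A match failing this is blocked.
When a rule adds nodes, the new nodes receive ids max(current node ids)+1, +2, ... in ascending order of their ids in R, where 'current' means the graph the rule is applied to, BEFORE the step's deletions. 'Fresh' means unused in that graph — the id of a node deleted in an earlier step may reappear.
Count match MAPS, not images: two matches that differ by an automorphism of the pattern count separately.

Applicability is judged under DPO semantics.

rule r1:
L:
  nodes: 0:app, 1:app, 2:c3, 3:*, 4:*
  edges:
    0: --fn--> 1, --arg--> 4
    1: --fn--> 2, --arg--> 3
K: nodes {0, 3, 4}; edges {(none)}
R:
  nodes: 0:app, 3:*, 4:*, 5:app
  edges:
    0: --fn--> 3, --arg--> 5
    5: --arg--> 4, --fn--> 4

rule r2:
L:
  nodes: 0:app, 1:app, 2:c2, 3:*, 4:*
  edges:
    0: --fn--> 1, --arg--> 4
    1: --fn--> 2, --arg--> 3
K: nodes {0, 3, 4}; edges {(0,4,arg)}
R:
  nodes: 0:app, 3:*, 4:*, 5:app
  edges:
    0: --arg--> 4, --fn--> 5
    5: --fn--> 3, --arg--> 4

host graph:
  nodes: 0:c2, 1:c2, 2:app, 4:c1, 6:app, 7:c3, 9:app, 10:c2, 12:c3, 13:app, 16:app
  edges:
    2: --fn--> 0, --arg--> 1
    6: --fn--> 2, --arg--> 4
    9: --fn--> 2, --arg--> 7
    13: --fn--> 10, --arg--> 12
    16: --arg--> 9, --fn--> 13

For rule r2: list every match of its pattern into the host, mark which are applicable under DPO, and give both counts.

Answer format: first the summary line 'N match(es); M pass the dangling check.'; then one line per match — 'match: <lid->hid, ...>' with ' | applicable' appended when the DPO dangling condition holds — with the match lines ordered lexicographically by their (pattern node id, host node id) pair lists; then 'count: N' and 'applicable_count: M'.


3 match(es); 1 pass the dangling check.
match: 0->6, 1->2, 2->0, 3->1, 4->4
match: 0->9, 1->2, 2->0, 3->1, 4->7
match: 0->16, 1->13, 2->10, 3->12, 4->9 | applicable
count: 3
applicable_count: 1


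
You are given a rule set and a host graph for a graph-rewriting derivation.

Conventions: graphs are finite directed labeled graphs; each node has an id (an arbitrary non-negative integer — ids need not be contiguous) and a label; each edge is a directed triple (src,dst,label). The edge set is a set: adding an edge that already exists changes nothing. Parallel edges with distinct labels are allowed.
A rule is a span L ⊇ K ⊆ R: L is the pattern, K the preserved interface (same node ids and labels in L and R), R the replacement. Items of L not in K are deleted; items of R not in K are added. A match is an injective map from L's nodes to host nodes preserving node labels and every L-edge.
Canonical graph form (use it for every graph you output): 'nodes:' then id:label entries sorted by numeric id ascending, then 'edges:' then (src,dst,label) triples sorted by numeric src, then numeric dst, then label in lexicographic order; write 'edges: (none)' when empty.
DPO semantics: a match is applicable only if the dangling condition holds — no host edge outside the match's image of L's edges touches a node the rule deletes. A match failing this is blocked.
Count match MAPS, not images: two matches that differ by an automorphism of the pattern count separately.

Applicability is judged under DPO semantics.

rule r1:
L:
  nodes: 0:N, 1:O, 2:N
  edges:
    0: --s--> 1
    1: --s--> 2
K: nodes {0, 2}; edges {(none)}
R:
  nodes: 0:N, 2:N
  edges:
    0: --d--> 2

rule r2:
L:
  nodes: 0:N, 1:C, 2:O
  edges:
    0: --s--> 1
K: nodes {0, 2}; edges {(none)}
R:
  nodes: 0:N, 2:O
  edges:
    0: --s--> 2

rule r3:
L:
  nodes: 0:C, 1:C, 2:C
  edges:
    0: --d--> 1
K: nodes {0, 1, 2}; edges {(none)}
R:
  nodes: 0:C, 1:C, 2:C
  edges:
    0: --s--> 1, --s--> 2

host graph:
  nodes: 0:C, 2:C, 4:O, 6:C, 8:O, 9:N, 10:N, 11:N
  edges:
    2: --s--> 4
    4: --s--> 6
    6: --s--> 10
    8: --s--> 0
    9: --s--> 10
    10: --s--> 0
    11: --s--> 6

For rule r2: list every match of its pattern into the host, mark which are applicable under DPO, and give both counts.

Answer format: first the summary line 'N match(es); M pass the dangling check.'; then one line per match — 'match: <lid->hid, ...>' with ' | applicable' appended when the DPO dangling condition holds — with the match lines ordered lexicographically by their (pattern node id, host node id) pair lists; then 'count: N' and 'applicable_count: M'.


4 match(es); 0 pass the dangling check.
match: 0->10, 1->0, 2->4
match: 0->10, 1->0, 2->8
match: 0->11, 1->6, 2->4
match: 0->11, 1->6, 2->8
count: 4
applicable_count: 0


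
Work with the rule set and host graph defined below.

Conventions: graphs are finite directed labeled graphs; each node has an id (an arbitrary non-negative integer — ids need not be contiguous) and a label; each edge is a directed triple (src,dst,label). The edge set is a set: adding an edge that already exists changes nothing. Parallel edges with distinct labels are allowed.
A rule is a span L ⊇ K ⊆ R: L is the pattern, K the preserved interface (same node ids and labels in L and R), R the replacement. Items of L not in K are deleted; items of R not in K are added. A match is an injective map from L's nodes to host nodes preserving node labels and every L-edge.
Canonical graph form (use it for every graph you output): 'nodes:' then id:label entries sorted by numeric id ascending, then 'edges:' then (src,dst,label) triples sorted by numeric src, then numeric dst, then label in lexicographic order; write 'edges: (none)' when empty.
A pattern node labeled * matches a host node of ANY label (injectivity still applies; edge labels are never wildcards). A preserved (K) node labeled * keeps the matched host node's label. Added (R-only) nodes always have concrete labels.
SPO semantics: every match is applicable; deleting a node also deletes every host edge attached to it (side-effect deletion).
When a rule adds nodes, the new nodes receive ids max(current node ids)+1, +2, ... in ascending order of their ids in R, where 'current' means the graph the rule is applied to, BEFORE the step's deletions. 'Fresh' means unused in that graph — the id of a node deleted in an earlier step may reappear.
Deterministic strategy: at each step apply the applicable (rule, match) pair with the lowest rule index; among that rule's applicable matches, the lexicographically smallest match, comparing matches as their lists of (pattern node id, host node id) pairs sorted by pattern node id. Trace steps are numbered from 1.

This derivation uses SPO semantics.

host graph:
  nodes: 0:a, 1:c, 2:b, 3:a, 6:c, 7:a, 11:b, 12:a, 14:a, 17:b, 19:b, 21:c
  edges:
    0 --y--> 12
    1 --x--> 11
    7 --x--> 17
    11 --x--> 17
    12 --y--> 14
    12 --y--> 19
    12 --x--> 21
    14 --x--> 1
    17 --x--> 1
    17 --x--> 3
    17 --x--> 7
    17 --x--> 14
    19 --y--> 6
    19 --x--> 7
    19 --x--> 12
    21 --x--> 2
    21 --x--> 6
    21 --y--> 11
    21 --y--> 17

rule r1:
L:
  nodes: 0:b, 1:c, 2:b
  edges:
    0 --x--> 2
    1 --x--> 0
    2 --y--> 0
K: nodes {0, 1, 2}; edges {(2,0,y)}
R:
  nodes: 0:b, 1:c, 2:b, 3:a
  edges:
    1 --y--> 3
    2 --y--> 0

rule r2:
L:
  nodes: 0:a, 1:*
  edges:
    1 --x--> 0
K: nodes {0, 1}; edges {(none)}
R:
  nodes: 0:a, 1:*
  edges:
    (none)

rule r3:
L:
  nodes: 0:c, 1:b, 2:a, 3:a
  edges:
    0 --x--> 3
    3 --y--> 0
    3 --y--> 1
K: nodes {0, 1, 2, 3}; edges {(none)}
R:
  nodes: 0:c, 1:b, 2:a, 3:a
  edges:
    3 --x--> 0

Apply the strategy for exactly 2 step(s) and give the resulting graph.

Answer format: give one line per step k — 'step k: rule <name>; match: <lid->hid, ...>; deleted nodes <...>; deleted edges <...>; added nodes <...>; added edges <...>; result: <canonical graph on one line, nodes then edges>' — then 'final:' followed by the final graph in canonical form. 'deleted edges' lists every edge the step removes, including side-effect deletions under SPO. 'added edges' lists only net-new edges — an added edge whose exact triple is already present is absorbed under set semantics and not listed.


step 1: rule r2; match: 0->3, 1->17; deleted nodes (none); deleted edges (17,3,x); added nodes (none); added edges (none); result: nodes: 0:a, 1:c, 2:b, 3:a, 6:c, 7:a, 11:b, 12:a, 14:a, 17:b, 19:b, 21:c edges: (0,12,y); (1,11,x); (7,17,x); (11,17,x); (12,14,y); (12,19,y); (12,21,x); (14,1,x); (17,1,x); (17,7,x); (17,14,x); (19,6,y); (19,7,x); (19,12,x); (21,2,x); (21,6,x); (21,11,y); (21,17,y)
step 2: rule r2; match: 0->7, 1->17; deleted nodes (none); deleted edges (17,7,x); added nodes (none); added edges (none); result: nodes: 0:a, 1:c, 2:b, 3:a, 6:c, 7:a, 11:b, 12:a, 14:a, 17:b, 19:b, 21:c edges: (0,12,y); (1,11,x); (7,17,x); (11,17,x); (12,14,y); (12,19,y); (12,21,x); (14,1,x); (17,1,x); (17,14,x); (19,6,y); (19,7,x); (19,12,x); (21,2,x); (21,6,x); (21,11,y); (21,17,y)
final:
nodes: 0:a, 1:c, 2:b, 3:a, 6:c, 7:a, 11:b, 12:a, 14:a, 17:b, 19:b, 21:c
edges: (0,12,y); (1,11,x); (7,17,x); (11,17,x); (12,14,y); (12,19,y); (12,21,x); (14,1,x); (17,1,x); (17,14,x); (19,6,y); (19,7,x); (19,12,x); (21,2,x); (21,6,x); (21,11,y); (21,17,y)


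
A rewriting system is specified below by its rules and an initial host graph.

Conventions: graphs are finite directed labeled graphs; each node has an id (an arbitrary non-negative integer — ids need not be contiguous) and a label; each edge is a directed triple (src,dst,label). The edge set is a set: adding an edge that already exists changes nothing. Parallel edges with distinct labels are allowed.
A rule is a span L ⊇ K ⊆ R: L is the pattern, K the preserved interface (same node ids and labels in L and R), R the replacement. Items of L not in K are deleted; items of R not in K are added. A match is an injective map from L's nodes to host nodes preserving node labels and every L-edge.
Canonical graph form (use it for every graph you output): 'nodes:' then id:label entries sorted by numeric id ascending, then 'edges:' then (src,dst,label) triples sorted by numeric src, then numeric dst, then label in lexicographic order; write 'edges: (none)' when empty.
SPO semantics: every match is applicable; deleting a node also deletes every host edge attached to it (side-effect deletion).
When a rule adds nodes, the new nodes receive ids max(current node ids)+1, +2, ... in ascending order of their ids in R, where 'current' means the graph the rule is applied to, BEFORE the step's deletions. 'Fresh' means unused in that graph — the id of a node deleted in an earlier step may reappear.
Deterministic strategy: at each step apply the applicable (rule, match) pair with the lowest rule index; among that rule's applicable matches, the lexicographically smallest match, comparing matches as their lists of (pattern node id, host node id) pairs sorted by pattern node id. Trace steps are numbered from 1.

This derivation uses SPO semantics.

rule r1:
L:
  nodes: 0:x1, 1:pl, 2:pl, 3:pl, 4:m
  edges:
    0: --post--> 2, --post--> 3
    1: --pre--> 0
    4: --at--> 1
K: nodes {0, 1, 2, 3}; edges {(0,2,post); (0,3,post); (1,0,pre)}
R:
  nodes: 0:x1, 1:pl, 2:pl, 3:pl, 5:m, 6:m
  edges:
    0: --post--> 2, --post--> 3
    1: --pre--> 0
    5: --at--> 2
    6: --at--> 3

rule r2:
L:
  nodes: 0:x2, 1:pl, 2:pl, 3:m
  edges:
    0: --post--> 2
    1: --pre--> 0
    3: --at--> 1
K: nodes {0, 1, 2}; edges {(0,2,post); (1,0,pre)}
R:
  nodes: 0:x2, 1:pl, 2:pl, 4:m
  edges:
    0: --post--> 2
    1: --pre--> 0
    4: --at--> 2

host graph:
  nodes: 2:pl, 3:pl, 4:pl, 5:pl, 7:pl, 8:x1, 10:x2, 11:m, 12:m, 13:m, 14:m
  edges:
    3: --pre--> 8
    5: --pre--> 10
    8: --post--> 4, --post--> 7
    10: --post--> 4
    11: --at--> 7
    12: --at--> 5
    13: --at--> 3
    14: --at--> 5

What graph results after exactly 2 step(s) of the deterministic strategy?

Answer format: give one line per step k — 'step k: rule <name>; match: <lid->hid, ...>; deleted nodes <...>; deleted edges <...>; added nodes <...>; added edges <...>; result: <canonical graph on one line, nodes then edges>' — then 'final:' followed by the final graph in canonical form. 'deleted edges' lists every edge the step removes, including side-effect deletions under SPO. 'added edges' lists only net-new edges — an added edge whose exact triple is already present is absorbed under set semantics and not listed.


step 1: rule r1; match: 0->8, 1->3, 2->4, 3->7, 4->13; deleted nodes 13; deleted edges (13,3,at); added nodes 15, 16; added edges (15,4,at); (16,7,at); result: nodes: 2:pl, 3:pl, 4:pl, 5:pl, 7:pl, 8:x1, 10:x2, 11:m, 12:m, 14:m, 15:m, 16:m edges: (3,8,pre); (5,10,pre); (8,4,post); (8,7,post); (10,4,post); (11,7,at); (12,5,at); (14,5,at); (15,4,at); (16,7,at)
step 2: rule r2; match: 0->10, 1->5, 2->4, 3->12; deleted nodes 12; deleted edges (12,5,at); added nodes 17; added edges (17,4,at); result: nodes: 2:pl, 3:pl, 4:pl, 5:pl, 7:pl, 8:x1, 10:x2, 11:m, 14:m, 15:m, 16:m, 17:m edges: (3,8,pre); (5,10,pre); (8,4,post); (8,7,post); (10,4,post); (11,7,at); (14,5,at); (15,4,at); (16,7,at); (17,4,at)
final:
nodes: 2:pl, 3:pl, 4:pl, 5:pl, 7:pl, 8:x1, 10:x2, 11:m, 14:m, 15:m, 16:m, 17:m
edges: (3,8,pre); (5,10,pre); (8,4,post); (8,7,post); (10,4,post); (11,7,at); (14,5,at); (15,4,at); (16,7,at); (17,4,at)
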